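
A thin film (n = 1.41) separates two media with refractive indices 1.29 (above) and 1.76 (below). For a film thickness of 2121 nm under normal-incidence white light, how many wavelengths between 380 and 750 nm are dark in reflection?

Ray reflecting at the top interface goes from n = 1.29 toward n = 1.41: a half-wave phase shift.
At the lower boundary (n = 1.41 to n = 1.76) the reflected ray undergoes a half-wave phase shift.
The two reflections carry the same phase change, so no net offset.
So the condition for destructive reflection is 2 n t = (m + ½) λ.
λ = 2 n t / (m + ½) = 5981 / (m + ½) nm.
m=7: 797 nm (IR); m=8: 704 nm (visible); m=9: 630 nm (visible); m=10: 570 nm (visible); m=11: 520 nm (visible); m=12: 478 nm (visible); m=13: 443 nm (visible); m=14: 412 nm (visible); m=15: 386 nm (visible); m=16: 362 nm (UV).

8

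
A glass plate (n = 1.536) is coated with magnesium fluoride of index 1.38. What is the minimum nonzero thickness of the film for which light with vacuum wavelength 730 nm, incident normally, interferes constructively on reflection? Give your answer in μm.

At the upper boundary (n = 1.0 to n = 1.38) the reflected ray undergoes a half-wave phase shift.
Bottom surface (1.38 → 1.536): reflection off a higher-index medium gives a half-wave phase shift.
Net: no relative phase inversion (both shifts match).
For strong reflection here: 2 n t = m λ.
Minimum nonzero at m = 1: t = λ / (2 n) = 730 / (2 × 1.38) = 264 nm.

0.264 μm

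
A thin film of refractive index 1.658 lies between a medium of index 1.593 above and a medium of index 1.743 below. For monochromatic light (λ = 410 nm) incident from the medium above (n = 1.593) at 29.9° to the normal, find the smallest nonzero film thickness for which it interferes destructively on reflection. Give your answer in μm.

At the upper boundary (n = 1.593 to n = 1.658) the reflected ray undergoes a half-wave phase shift.
At the lower boundary (n = 1.658 to n = 1.743) the reflected ray undergoes a half-wave phase shift.
The two reflections carry the same phase change, so no net offset.
So the condition for destructive reflection is 2 n t cos θ_r = (m + ½) λ.
Snell's law: 1.593 sin 29.9° = 1.658 sin θ_r → sin θ_r = 0.479, cos θ_r = 0.878.
Minimum at m = 0: t = λ / (4 n cos θ_r) = 410 / (4 × 1.658 × 0.878) = 70.4 nm.

0.0704 μm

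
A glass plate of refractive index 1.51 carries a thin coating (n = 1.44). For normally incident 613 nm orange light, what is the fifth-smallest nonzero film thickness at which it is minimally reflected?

Top surface (1.0 → 1.44): reflection off a higher-index medium gives a half-wave phase shift.
At the lower boundary (n = 1.44 to n = 1.51) the reflected ray undergoes a half-wave phase shift.
Net: no relative phase inversion (both shifts match).
With no net inversion, destructive interference in reflection requires 2 n t = (m + ½) λ.
The fifth-smallest nonzero thickness corresponds to m = 4: t = (m + ½) λ / (2 n) = 4.50 × 613 / (2 × 1.44) = 958 nm.

958 nm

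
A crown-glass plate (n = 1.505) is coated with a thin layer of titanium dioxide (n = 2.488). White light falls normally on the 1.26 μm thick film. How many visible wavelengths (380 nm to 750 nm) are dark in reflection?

At the upper boundary (n = 1.0 to n = 2.488) the reflected ray undergoes a half-wave phase shift.
Ray reflecting at the bottom interface goes from n = 2.488 toward n = 1.505: no phase shift.
Net: one phase inversion between the two reflected rays.
So the condition for destructive reflection is 2 n t = m λ.
λ = 2 n t / m = 6270 / m nm.
m=8: 784 nm (IR); m=9: 697 nm (visible); m=10: 627 nm (visible); m=11: 570 nm (visible); m=12: 522 nm (visible); m=13: 482 nm (visible); m=14: 448 nm (visible); m=15: 418 nm (visible); m=16: 392 nm (visible); m=17: 369 nm (UV).

8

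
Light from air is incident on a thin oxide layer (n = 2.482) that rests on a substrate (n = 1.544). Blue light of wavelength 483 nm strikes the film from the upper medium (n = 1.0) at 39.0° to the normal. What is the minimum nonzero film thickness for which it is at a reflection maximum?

50.3 nm

Ray reflecting at the top interface goes from n = 1.0 toward n = 2.482: a half-wave phase shift.
Bottom surface (2.482 → 1.544): reflection off a lower-index medium gives no phase shift.
Exactly one π shift → a net half-wave offset.
So the condition for constructive reflection is 2 n t cos θ_r = (m + ½) λ.
Snell's law: 1.0 sin 39.0° = 2.482 sin θ_r → sin θ_r = 0.254, cos θ_r = 0.967.
Minimum at m = 0: t = λ / (4 n cos θ_r) = 483 / (4 × 2.482 × 0.967) = 50.3 nm.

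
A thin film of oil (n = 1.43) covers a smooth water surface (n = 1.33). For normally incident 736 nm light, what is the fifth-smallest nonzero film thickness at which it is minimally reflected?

1287 nm

Ray reflecting at the top interface goes from n = 1.0 toward n = 1.43: a half-wave phase shift.
At the lower boundary (n = 1.43 to n = 1.33) the reflected ray undergoes no phase shift.
Exactly one π shift → a net half-wave offset.
With one net inversion, destructive interference in reflection requires 2 n t = m λ.
The fifth-smallest nonzero thickness corresponds to m = 5: t = m λ / (2 n) = 5.00 × 736 / (2 × 1.43) = 1287 nm.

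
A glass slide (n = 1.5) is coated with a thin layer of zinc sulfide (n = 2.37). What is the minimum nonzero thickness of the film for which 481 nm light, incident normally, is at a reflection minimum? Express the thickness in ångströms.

1015 Å

Ray reflecting at the top interface goes from n = 1.0 toward n = 2.37: a half-wave phase shift.
At the lower boundary (n = 2.37 to n = 1.5) the reflected ray undergoes no phase shift.
Net: one phase inversion between the two reflected rays.
So the condition for destructive reflection is 2 n t = m λ.
Minimum nonzero at m = 1: t = λ / (2 n) = 481 / (2 × 2.37) = 101 nm.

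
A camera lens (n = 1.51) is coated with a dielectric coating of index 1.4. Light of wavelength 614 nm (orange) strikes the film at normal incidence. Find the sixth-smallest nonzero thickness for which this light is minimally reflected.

Ray reflecting at the top interface goes from n = 1.0 toward n = 1.4: a half-wave phase shift.
Bottom surface (1.4 → 1.51): reflection off a higher-index medium gives a half-wave phase shift.
The two reflections carry the same phase change, so no net offset.
For weak reflection here: 2 n t = (m + ½) λ.
The sixth-smallest nonzero thickness corresponds to m = 5: t = (m + ½) λ / (2 n) = 5.50 × 614 / (2 × 1.4) = 1206 nm.

1206 nm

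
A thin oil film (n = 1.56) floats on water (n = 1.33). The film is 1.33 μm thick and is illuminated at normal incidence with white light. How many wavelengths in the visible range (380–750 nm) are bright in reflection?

5

At the upper boundary (n = 1.0 to n = 1.56) the reflected ray undergoes a half-wave phase shift.
At the lower boundary (n = 1.56 to n = 1.33) the reflected ray undergoes no phase shift.
Net: one phase inversion between the two reflected rays.
So the condition for constructive reflection is 2 n t = (m + ½) λ.
λ = 2 n t / (m + ½) = 4150 / (m + ½) nm.
m=5: 754 nm (IR); m=6: 638 nm (visible); m=7: 553 nm (visible); m=8: 488 nm (visible); m=9: 437 nm (visible); m=10: 395 nm (visible); m=11: 361 nm (UV).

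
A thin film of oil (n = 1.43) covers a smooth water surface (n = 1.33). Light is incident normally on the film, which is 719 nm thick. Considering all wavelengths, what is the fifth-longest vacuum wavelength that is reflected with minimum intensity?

Top surface (1.0 → 1.43): reflection off a higher-index medium gives a half-wave phase shift.
Bottom surface (1.43 → 1.33): reflection off a lower-index medium gives no phase shift.
The two reflections differ by half a wavelength.
For dark reflection here: 2 n t = m λ.
λ = 2 n t / m. The fifth-longest wavelength is m = 5: λ = 2 × 1.43 × 719 / 5.00 = 411 nm.

411 nm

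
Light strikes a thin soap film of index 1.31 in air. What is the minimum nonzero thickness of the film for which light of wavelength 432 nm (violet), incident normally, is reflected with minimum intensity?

165 nm

Top surface (1.0 → 1.31): reflection off a higher-index medium gives a half-wave phase shift.
Bottom surface (1.31 → 1.0): reflection off a lower-index medium gives no phase shift.
Exactly one π shift → a net half-wave offset.
For weak reflection here: 2 n t = m λ.
Minimum nonzero at m = 1: t = λ / (2 n) = 432 / (2 × 1.31) = 165 nm.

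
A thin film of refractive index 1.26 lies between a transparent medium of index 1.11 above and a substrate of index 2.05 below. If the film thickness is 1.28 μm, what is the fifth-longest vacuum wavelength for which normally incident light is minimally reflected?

717 nm

At the upper boundary (n = 1.11 to n = 1.26) the reflected ray undergoes a half-wave phase shift.
Ray reflecting at the bottom interface goes from n = 1.26 toward n = 2.05: a half-wave phase shift.
Net: no relative phase inversion (both shifts match).
So the condition for destructive reflection is 2 n t = (m + ½) λ.
λ = 2 n t / (m + ½). The fifth-longest wavelength is m = 4: λ = 2 × 1.26 × 1280 / 4.50 = 717 nm.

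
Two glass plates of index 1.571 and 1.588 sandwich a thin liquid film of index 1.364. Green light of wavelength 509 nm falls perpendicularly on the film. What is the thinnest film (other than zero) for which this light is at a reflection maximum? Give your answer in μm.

0.0933 μm

Ray reflecting at the top interface goes from n = 1.571 toward n = 1.364: no phase shift.
At the lower boundary (n = 1.364 to n = 1.588) the reflected ray undergoes a half-wave phase shift.
Net: one phase inversion between the two reflected rays.
So the condition for constructive reflection is 2 n t = (m + ½) λ.
Minimum at m = 0: t = λ / (4 n) = 509 / (4 × 1.364) = 93.3 nm.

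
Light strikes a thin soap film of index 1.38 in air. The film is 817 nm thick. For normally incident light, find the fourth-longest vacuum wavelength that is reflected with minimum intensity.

564 nm

At the upper boundary (n = 1.0 to n = 1.38) the reflected ray undergoes a half-wave phase shift.
At the lower boundary (n = 1.38 to n = 1.0) the reflected ray undergoes no phase shift.
Net: one phase inversion between the two reflected rays.
With one net inversion, destructive interference in reflection requires 2 n t = m λ.
λ = 2 n t / m. The fourth-longest wavelength is m = 4: λ = 2 × 1.38 × 817 / 4.00 = 564 nm.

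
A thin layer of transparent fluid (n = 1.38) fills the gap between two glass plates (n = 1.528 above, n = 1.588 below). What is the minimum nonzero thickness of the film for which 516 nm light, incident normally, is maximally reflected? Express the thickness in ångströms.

At the upper boundary (n = 1.528 to n = 1.38) the reflected ray undergoes no phase shift.
At the lower boundary (n = 1.38 to n = 1.588) the reflected ray undergoes a half-wave phase shift.
The two reflections differ by half a wavelength.
For bright reflection here: 2 n t = (m + ½) λ.
Minimum at m = 0: t = λ / (4 n) = 516 / (4 × 1.38) = 93.5 nm.

935 Å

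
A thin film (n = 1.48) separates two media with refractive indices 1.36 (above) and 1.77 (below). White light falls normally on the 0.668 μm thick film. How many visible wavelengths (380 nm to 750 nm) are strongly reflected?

3

Ray reflecting at the top interface goes from n = 1.36 toward n = 1.48: a half-wave phase shift.
At the lower boundary (n = 1.48 to n = 1.77) the reflected ray undergoes a half-wave phase shift.
Zero or two π shifts → no net half-wave offset.
So the condition for constructive reflection is 2 n t = m λ.
λ = 2 n t / m = 1977 / m nm.
m=2: 989 nm (IR); m=3: 659 nm (visible); m=4: 494 nm (visible); m=5: 395 nm (visible); m=6: 330 nm (UV).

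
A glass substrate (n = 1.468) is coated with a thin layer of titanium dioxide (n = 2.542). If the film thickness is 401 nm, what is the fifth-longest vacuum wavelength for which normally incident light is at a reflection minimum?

Top surface (1.0 → 2.542): reflection off a higher-index medium gives a half-wave phase shift.
Ray reflecting at the bottom interface goes from n = 2.542 toward n = 1.468: no phase shift.
The two reflections differ by half a wavelength.
So the condition for destructive reflection is 2 n t = m λ.
λ = 2 n t / m. The fifth-longest wavelength is m = 5: λ = 2 × 2.542 × 401 / 5.00 = 408 nm.

408 nm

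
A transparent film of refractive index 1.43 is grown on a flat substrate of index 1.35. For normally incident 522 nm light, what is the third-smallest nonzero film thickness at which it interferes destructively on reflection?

548 nm

Top surface (1.0 → 1.43): reflection off a higher-index medium gives a half-wave phase shift.
At the lower boundary (n = 1.43 to n = 1.35) the reflected ray undergoes no phase shift.
The two reflections differ by half a wavelength.
So the condition for destructive reflection is 2 n t = m λ.
The third-smallest nonzero thickness corresponds to m = 3: t = m λ / (2 n) = 3.00 × 522 / (2 × 1.43) = 548 nm.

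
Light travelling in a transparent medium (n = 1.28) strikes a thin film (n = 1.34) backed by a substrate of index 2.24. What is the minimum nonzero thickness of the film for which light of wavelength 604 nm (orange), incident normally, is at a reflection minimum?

Ray reflecting at the top interface goes from n = 1.28 toward n = 1.34: a half-wave phase shift.
Ray reflecting at the bottom interface goes from n = 1.34 toward n = 2.24: a half-wave phase shift.
Net: no relative phase inversion (both shifts match).
For weak reflection here: 2 n t = (m + ½) λ.
Minimum at m = 0: t = λ / (4 n) = 604 / (4 × 1.34) = 113 nm.

113 nm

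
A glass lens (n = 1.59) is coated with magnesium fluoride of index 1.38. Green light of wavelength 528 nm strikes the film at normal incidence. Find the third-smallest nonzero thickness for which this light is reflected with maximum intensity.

At the upper boundary (n = 1.0 to n = 1.38) the reflected ray undergoes a half-wave phase shift.
At the lower boundary (n = 1.38 to n = 1.59) the reflected ray undergoes a half-wave phase shift.
Zero or two π shifts → no net half-wave offset.
So the condition for constructive reflection is 2 n t = m λ.
The third-smallest nonzero thickness corresponds to m = 3: t = m λ / (2 n) = 3.00 × 528 / (2 × 1.38) = 574 nm.

574 nm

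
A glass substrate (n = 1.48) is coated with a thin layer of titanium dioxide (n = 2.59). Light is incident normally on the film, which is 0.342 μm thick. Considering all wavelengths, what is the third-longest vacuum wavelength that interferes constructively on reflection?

Ray reflecting at the top interface goes from n = 1.0 toward n = 2.59: a half-wave phase shift.
At the lower boundary (n = 2.59 to n = 1.48) the reflected ray undergoes no phase shift.
Net: one phase inversion between the two reflected rays.
For strong reflection here: 2 n t = (m + ½) λ.
λ = 2 n t / (m + ½). The third-longest wavelength is m = 2: λ = 2 × 2.59 × 342 / 2.50 = 709 nm.

709 nm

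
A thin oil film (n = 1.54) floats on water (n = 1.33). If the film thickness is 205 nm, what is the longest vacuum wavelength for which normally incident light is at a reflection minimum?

At the upper boundary (n = 1.0 to n = 1.54) the reflected ray undergoes a half-wave phase shift.
At the lower boundary (n = 1.54 to n = 1.33) the reflected ray undergoes no phase shift.
Net: one phase inversion between the two reflected rays.
For dark reflection here: 2 n t = m λ.
λ = 2 n t / m. The longest wavelength is m = 1: λ = 2 × 1.54 × 205 / 1.00 = 631 nm.

631 nm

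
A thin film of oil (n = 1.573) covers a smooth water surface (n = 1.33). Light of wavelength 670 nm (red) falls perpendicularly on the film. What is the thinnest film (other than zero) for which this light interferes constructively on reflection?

Ray reflecting at the top interface goes from n = 1.0 toward n = 1.573: a half-wave phase shift.
Ray reflecting at the bottom interface goes from n = 1.573 toward n = 1.33: no phase shift.
Exactly one π shift → a net half-wave offset.
With one net inversion, constructive interference in reflection requires 2 n t = (m + ½) λ.
Minimum at m = 0: t = λ / (4 n) = 670 / (4 × 1.573) = 106 nm.

106 nm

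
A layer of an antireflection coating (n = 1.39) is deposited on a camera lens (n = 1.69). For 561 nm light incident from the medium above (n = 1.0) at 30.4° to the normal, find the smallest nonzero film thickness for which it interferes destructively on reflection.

Top surface (1.0 → 1.39): reflection off a higher-index medium gives a half-wave phase shift.
Bottom surface (1.39 → 1.69): reflection off a higher-index medium gives a half-wave phase shift.
Zero or two π shifts → no net half-wave offset.
So the condition for destructive reflection is 2 n t cos θ_r = (m + ½) λ.
Snell's law: 1.0 sin 30.4° = 1.39 sin θ_r → sin θ_r = 0.364, cos θ_r = 0.931.
Minimum at m = 0: t = λ / (4 n cos θ_r) = 561 / (4 × 1.39 × 0.931) = 108 nm.

108 nm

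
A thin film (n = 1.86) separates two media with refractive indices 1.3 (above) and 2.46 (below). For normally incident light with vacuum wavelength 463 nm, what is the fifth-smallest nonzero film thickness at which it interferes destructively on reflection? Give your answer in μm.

Top surface (1.3 → 1.86): reflection off a higher-index medium gives a half-wave phase shift.
At the lower boundary (n = 1.86 to n = 2.46) the reflected ray undergoes a half-wave phase shift.
The two reflections carry the same phase change, so no net offset.
For dark reflection here: 2 n t = (m + ½) λ.
The fifth-smallest nonzero thickness corresponds to m = 4: t = (m + ½) λ / (2 n) = 4.50 × 463 / (2 × 1.86) = 560 nm.

0.560 μm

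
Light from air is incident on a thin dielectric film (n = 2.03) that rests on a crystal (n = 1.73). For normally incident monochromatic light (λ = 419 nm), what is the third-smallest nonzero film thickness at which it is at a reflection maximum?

At the upper boundary (n = 1.0 to n = 2.03) the reflected ray undergoes a half-wave phase shift.
Bottom surface (2.03 → 1.73): reflection off a lower-index medium gives no phase shift.
Exactly one π shift → a net half-wave offset.
So the condition for constructive reflection is 2 n t = (m + ½) λ.
The third-smallest nonzero thickness corresponds to m = 2: t = (m + ½) λ / (2 n) = 2.50 × 419 / (2 × 2.03) = 258 nm.

258 nm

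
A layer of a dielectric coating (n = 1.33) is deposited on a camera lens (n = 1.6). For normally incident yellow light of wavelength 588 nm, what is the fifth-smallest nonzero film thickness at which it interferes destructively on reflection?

Top surface (1.0 → 1.33): reflection off a higher-index medium gives a half-wave phase shift.
Bottom surface (1.33 → 1.6): reflection off a higher-index medium gives a half-wave phase shift.
Net: no relative phase inversion (both shifts match).
With no net inversion, destructive interference in reflection requires 2 n t = (m + ½) λ.
The fifth-smallest nonzero thickness corresponds to m = 4: t = (m + ½) λ / (2 n) = 4.50 × 588 / (2 × 1.33) = 995 nm.

995 nm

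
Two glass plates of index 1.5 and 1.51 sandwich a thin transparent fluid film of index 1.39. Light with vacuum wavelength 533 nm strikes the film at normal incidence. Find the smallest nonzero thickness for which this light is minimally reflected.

Ray reflecting at the top interface goes from n = 1.5 toward n = 1.39: no phase shift.
Bottom surface (1.39 → 1.51): reflection off a higher-index medium gives a half-wave phase shift.
The two reflections differ by half a wavelength.
With one net inversion, destructive interference in reflection requires 2 n t = m λ.
The smallest nonzero thickness corresponds to m = 1: t = m λ / (2 n) = 1.00 × 533 / (2 × 1.39) = 192 nm.

192 nm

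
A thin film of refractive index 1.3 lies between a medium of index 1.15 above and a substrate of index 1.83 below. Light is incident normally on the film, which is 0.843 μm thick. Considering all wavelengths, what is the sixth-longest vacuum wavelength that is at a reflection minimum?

At the upper boundary (n = 1.15 to n = 1.3) the reflected ray undergoes a half-wave phase shift.
Ray reflecting at the bottom interface goes from n = 1.3 toward n = 1.83: a half-wave phase shift.
Net: no relative phase inversion (both shifts match).
With no net inversion, destructive interference in reflection requires 2 n t = (m + ½) λ.
λ = 2 n t / (m + ½). The sixth-longest wavelength is m = 5: λ = 2 × 1.3 × 843 / 5.50 = 399 nm.

399 nm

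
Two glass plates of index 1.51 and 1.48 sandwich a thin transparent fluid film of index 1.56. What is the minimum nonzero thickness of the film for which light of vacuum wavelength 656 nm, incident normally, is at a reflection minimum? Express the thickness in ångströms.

Top surface (1.51 → 1.56): reflection off a higher-index medium gives a half-wave phase shift.
Bottom surface (1.56 → 1.48): reflection off a lower-index medium gives no phase shift.
The two reflections differ by half a wavelength.
With one net inversion, destructive interference in reflection requires 2 n t = m λ.
Minimum nonzero at m = 1: t = λ / (2 n) = 656 / (2 × 1.56) = 210 nm.

2103 Å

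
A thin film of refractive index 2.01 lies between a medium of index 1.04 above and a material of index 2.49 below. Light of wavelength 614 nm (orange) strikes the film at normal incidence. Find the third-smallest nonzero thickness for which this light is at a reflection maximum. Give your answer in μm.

At the upper boundary (n = 1.04 to n = 2.01) the reflected ray undergoes a half-wave phase shift.
Bottom surface (2.01 → 2.49): reflection off a higher-index medium gives a half-wave phase shift.
Zero or two π shifts → no net half-wave offset.
For strong reflection here: 2 n t = m λ.
The third-smallest nonzero thickness corresponds to m = 3: t = m λ / (2 n) = 3.00 × 614 / (2 × 2.01) = 458 nm.

0.458 μm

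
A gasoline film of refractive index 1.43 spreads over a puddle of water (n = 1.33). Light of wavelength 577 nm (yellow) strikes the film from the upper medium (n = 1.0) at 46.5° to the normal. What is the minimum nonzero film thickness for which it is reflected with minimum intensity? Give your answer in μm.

Ray reflecting at the top interface goes from n = 1.0 toward n = 1.43: a half-wave phase shift.
Ray reflecting at the bottom interface goes from n = 1.43 toward n = 1.33: no phase shift.
The two reflections differ by half a wavelength.
For minimum reflection here: 2 n t cos θ_r = m λ.
Snell's law: 1.0 sin 46.5° = 1.43 sin θ_r → sin θ_r = 0.507, cos θ_r = 0.862.
Minimum nonzero at m = 1: t = λ / (2 n cos θ_r) = 577 / (2 × 1.43 × 0.862) = 234 nm.

0.234 μm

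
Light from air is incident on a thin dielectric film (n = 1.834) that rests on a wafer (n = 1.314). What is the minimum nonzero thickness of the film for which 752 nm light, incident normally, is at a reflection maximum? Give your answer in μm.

At the upper boundary (n = 1.0 to n = 1.834) the reflected ray undergoes a half-wave phase shift.
Bottom surface (1.834 → 1.314): reflection off a lower-index medium gives no phase shift.
The two reflections differ by half a wavelength.
With one net inversion, constructive interference in reflection requires 2 n t = (m + ½) λ.
Minimum at m = 0: t = λ / (4 n) = 752 / (4 × 1.834) = 103 nm.

0.103 μm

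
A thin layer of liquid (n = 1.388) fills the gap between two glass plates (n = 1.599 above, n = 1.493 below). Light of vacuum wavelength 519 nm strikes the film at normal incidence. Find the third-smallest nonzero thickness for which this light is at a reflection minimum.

561 nm

Ray reflecting at the top interface goes from n = 1.599 toward n = 1.388: no phase shift.
Bottom surface (1.388 → 1.493): reflection off a higher-index medium gives a half-wave phase shift.
The two reflections differ by half a wavelength.
With one net inversion, destructive interference in reflection requires 2 n t = m λ.
The third-smallest nonzero thickness corresponds to m = 3: t = m λ / (2 n) = 3.00 × 519 / (2 × 1.388) = 561 nm.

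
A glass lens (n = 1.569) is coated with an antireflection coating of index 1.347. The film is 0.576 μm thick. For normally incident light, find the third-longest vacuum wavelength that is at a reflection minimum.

At the upper boundary (n = 1.0 to n = 1.347) the reflected ray undergoes a half-wave phase shift.
Bottom surface (1.347 → 1.569): reflection off a higher-index medium gives a half-wave phase shift.
The two reflections carry the same phase change, so no net offset.
So the condition for destructive reflection is 2 n t = (m + ½) λ.
λ = 2 n t / (m + ½). The third-longest wavelength is m = 2: λ = 2 × 1.347 × 576 / 2.50 = 621 nm.

621 nm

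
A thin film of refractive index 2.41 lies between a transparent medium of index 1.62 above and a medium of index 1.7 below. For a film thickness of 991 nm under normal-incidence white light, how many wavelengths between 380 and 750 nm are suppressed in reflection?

6

Ray reflecting at the top interface goes from n = 1.62 toward n = 2.41: a half-wave phase shift.
Bottom surface (2.41 → 1.7): reflection off a lower-index medium gives no phase shift.
The two reflections differ by half a wavelength.
For dark reflection here: 2 n t = m λ.
λ = 2 n t / m = 4777 / m nm.
m=6: 796 nm (IR); m=7: 682 nm (visible); m=8: 597 nm (visible); m=9: 531 nm (visible); m=10: 478 nm (visible); m=11: 434 nm (visible); m=12: 398 nm (visible); m=13: 367 nm (UV).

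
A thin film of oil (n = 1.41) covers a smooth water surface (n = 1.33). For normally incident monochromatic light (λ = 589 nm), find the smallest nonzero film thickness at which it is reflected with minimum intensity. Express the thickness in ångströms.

2089 Å

At the upper boundary (n = 1.0 to n = 1.41) the reflected ray undergoes a half-wave phase shift.
Ray reflecting at the bottom interface goes from n = 1.41 toward n = 1.33: no phase shift.
The two reflections differ by half a wavelength.
With one net inversion, destructive interference in reflection requires 2 n t = m λ.
Minimum nonzero at m = 1: t = λ / (2 n) = 589 / (2 × 1.41) = 209 nm.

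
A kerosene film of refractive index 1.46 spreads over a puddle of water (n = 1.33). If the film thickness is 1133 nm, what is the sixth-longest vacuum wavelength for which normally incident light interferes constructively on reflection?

602 nm

Top surface (1.0 → 1.46): reflection off a higher-index medium gives a half-wave phase shift.
At the lower boundary (n = 1.46 to n = 1.33) the reflected ray undergoes no phase shift.
The two reflections differ by half a wavelength.
So the condition for constructive reflection is 2 n t = (m + ½) λ.
λ = 2 n t / (m + ½). The sixth-longest wavelength is m = 5: λ = 2 × 1.46 × 1133 / 5.50 = 602 nm.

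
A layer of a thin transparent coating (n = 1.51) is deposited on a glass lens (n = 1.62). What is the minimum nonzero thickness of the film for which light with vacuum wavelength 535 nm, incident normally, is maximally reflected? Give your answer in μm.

Top surface (1.0 → 1.51): reflection off a higher-index medium gives a half-wave phase shift.
Ray reflecting at the bottom interface goes from n = 1.51 toward n = 1.62: a half-wave phase shift.
Zero or two π shifts → no net half-wave offset.
With no net inversion, constructive interference in reflection requires 2 n t = m λ.
Minimum nonzero at m = 1: t = λ / (2 n) = 535 / (2 × 1.51) = 177 nm.

0.177 μm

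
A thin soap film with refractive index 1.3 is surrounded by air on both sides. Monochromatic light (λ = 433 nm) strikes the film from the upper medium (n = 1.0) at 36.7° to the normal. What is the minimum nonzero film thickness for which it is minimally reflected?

Top surface (1.0 → 1.3): reflection off a higher-index medium gives a half-wave phase shift.
At the lower boundary (n = 1.3 to n = 1.0) the reflected ray undergoes no phase shift.
Exactly one π shift → a net half-wave offset.
For weak reflection here: 2 n t cos θ_r = m λ.
Snell's law: 1.0 sin 36.7° = 1.3 sin θ_r → sin θ_r = 0.460, cos θ_r = 0.888.
Minimum nonzero at m = 1: t = λ / (2 n cos θ_r) = 433 / (2 × 1.3 × 0.888) = 188 nm.

188 nm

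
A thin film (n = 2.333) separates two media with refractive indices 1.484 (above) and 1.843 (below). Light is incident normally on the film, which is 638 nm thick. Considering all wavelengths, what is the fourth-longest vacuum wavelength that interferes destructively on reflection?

At the upper boundary (n = 1.484 to n = 2.333) the reflected ray undergoes a half-wave phase shift.
Bottom surface (2.333 → 1.843): reflection off a lower-index medium gives no phase shift.
Exactly one π shift → a net half-wave offset.
So the condition for destructive reflection is 2 n t = m λ.
λ = 2 n t / m. The fourth-longest wavelength is m = 4: λ = 2 × 2.333 × 638 / 4.00 = 744 nm.

744 nm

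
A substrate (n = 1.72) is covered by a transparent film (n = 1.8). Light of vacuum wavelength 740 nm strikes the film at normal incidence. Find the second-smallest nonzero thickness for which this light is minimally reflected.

411 nm

Top surface (1.0 → 1.8): reflection off a higher-index medium gives a half-wave phase shift.
Bottom surface (1.8 → 1.72): reflection off a lower-index medium gives no phase shift.
The two reflections differ by half a wavelength.
With one net inversion, destructive interference in reflection requires 2 n t = m λ.
The second-smallest nonzero thickness corresponds to m = 2: t = m λ / (2 n) = 2.00 × 740 / (2 × 1.8) = 411 nm.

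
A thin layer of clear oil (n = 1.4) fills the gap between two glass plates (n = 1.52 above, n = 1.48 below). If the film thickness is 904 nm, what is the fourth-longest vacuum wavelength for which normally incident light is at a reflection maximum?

Top surface (1.52 → 1.4): reflection off a lower-index medium gives no phase shift.
Ray reflecting at the bottom interface goes from n = 1.4 toward n = 1.48: a half-wave phase shift.
The two reflections differ by half a wavelength.
With one net inversion, constructive interference in reflection requires 2 n t = (m + ½) λ.
λ = 2 n t / (m + ½). The fourth-longest wavelength is m = 3: λ = 2 × 1.4 × 904 / 3.50 = 723 nm.

723 nm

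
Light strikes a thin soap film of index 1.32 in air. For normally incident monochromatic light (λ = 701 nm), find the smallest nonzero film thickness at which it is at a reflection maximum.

Ray reflecting at the top interface goes from n = 1.0 toward n = 1.32: a half-wave phase shift.
Bottom surface (1.32 → 1.0): reflection off a lower-index medium gives no phase shift.
Exactly one π shift → a net half-wave offset.
With one net inversion, constructive interference in reflection requires 2 n t = (m + ½) λ.
Minimum at m = 0: t = λ / (4 n) = 701 / (4 × 1.32) = 133 nm.

133 nm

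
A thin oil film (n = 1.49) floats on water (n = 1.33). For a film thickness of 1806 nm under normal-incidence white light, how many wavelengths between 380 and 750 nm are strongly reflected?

7

Top surface (1.0 → 1.49): reflection off a higher-index medium gives a half-wave phase shift.
Ray reflecting at the bottom interface goes from n = 1.49 toward n = 1.33: no phase shift.
Exactly one π shift → a net half-wave offset.
So the condition for constructive reflection is 2 n t = (m + ½) λ.
λ = 2 n t / (m + ½) = 5382 / (m + ½) nm.
m=6: 828 nm (IR); m=7: 718 nm (visible); m=8: 633 nm (visible); m=9: 567 nm (visible); m=10: 513 nm (visible); m=11: 468 nm (visible); m=12: 431 nm (visible); m=13: 399 nm (visible); m=14: 371 nm (UV).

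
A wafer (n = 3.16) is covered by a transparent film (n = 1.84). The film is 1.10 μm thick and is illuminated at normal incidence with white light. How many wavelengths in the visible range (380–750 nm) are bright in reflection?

Ray reflecting at the top interface goes from n = 1.0 toward n = 1.84: a half-wave phase shift.
At the lower boundary (n = 1.84 to n = 3.16) the reflected ray undergoes a half-wave phase shift.
The two reflections carry the same phase change, so no net offset.
So the condition for constructive reflection is 2 n t = m λ.
λ = 2 n t / m = 4048 / m nm.
m=5: 810 nm (IR); m=6: 675 nm (visible); m=7: 578 nm (visible); m=8: 506 nm (visible); m=9: 450 nm (visible); m=10: 405 nm (visible); m=11: 368 nm (UV).

5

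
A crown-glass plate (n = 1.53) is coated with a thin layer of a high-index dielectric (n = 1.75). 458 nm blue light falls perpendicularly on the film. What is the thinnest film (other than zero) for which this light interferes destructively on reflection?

131 nm

Top surface (1.0 → 1.75): reflection off a higher-index medium gives a half-wave phase shift.
Ray reflecting at the bottom interface goes from n = 1.75 toward n = 1.53: no phase shift.
The two reflections differ by half a wavelength.
For dark reflection here: 2 n t = m λ.
Minimum nonzero at m = 1: t = λ / (2 n) = 458 / (2 × 1.75) = 131 nm.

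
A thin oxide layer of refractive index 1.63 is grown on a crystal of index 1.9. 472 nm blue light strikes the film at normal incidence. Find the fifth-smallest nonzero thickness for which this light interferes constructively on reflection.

724 nm

Ray reflecting at the top interface goes from n = 1.0 toward n = 1.63: a half-wave phase shift.
Ray reflecting at the bottom interface goes from n = 1.63 toward n = 1.9: a half-wave phase shift.
Zero or two π shifts → no net half-wave offset.
So the condition for constructive reflection is 2 n t = m λ.
The fifth-smallest nonzero thickness corresponds to m = 5: t = m λ / (2 n) = 5.00 × 472 / (2 × 1.63) = 724 nm.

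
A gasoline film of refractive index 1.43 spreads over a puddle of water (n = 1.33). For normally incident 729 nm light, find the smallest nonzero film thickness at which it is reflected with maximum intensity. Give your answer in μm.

0.127 μm

Ray reflecting at the top interface goes from n = 1.0 toward n = 1.43: a half-wave phase shift.
Ray reflecting at the bottom interface goes from n = 1.43 toward n = 1.33: no phase shift.
Exactly one π shift → a net half-wave offset.
So the condition for constructive reflection is 2 n t = (m + ½) λ.
Minimum at m = 0: t = λ / (4 n) = 729 / (4 × 1.43) = 127 nm.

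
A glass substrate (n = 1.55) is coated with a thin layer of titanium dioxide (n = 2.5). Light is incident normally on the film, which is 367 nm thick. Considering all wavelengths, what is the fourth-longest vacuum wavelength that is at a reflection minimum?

Ray reflecting at the top interface goes from n = 1.0 toward n = 2.5: a half-wave phase shift.
At the lower boundary (n = 2.5 to n = 1.55) the reflected ray undergoes no phase shift.
Exactly one π shift → a net half-wave offset.
With one net inversion, destructive interference in reflection requires 2 n t = m λ.
λ = 2 n t / m. The fourth-longest wavelength is m = 4: λ = 2 × 2.5 × 367 / 4.00 = 459 nm.

459 nm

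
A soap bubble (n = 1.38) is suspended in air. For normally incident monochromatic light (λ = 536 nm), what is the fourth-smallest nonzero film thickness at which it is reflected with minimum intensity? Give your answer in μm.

At the upper boundary (n = 1.0 to n = 1.38) the reflected ray undergoes a half-wave phase shift.
Ray reflecting at the bottom interface goes from n = 1.38 toward n = 1.0: no phase shift.
Exactly one π shift → a net half-wave offset.
So the condition for destructive reflection is 2 n t = m λ.
The fourth-smallest nonzero thickness corresponds to m = 4: t = m λ / (2 n) = 4.00 × 536 / (2 × 1.38) = 777 nm.

0.777 μm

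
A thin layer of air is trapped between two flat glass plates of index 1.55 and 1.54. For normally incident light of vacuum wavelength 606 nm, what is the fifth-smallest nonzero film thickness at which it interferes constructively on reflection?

Top surface (1.55 → 1.0): reflection off a lower-index medium gives no phase shift.
At the lower boundary (n = 1.0 to n = 1.54) the reflected ray undergoes a half-wave phase shift.
Net: one phase inversion between the two reflected rays.
So the condition for constructive reflection is 2 n t = (m + ½) λ.
The fifth-smallest nonzero thickness corresponds to m = 4: t = (m + ½) λ / (2 n) = 4.50 × 606 / (2 × 1.0) = 1364 nm.

1364 nm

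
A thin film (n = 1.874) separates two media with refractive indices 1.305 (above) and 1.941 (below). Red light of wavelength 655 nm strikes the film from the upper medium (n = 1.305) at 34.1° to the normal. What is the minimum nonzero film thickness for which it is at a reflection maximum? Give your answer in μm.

0.190 μm

Top surface (1.305 → 1.874): reflection off a higher-index medium gives a half-wave phase shift.
Ray reflecting at the bottom interface goes from n = 1.874 toward n = 1.941: a half-wave phase shift.
Zero or two π shifts → no net half-wave offset.
For strong reflection here: 2 n t cos θ_r = m λ.
Snell's law: 1.305 sin 34.1° = 1.874 sin θ_r → sin θ_r = 0.390, cos θ_r = 0.921.
Minimum nonzero at m = 1: t = λ / (2 n cos θ_r) = 655 / (2 × 1.874 × 0.921) = 190 nm.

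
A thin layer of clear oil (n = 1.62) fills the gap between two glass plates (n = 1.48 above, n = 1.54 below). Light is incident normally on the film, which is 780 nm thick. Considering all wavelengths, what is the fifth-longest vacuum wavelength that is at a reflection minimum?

Ray reflecting at the top interface goes from n = 1.48 toward n = 1.62: a half-wave phase shift.
Ray reflecting at the bottom interface goes from n = 1.62 toward n = 1.54: no phase shift.
The two reflections differ by half a wavelength.
So the condition for destructive reflection is 2 n t = m λ.
λ = 2 n t / m. The fifth-longest wavelength is m = 5: λ = 2 × 1.62 × 780 / 5.00 = 505 nm.

505 nm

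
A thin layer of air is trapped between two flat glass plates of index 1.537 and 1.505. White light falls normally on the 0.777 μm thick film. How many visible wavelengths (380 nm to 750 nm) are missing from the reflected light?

2

Top surface (1.537 → 1.0): reflection off a lower-index medium gives no phase shift.
At the lower boundary (n = 1.0 to n = 1.505) the reflected ray undergoes a half-wave phase shift.
Net: one phase inversion between the two reflected rays.
For minimum reflection here: 2 n t = m λ.
λ = 2 n t / m = 1554 / m nm.
m=2: 777 nm (IR); m=3: 518 nm (visible); m=4: 389 nm (visible); m=5: 311 nm (UV).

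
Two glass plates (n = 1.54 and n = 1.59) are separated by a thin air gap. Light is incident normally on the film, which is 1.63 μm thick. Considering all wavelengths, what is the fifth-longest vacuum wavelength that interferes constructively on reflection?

724 nm

Ray reflecting at the top interface goes from n = 1.54 toward n = 1.0: no phase shift.
Bottom surface (1.0 → 1.59): reflection off a higher-index medium gives a half-wave phase shift.
Net: one phase inversion between the two reflected rays.
With one net inversion, constructive interference in reflection requires 2 n t = (m + ½) λ.
λ = 2 n t / (m + ½). The fifth-longest wavelength is m = 4: λ = 2 × 1.0 × 1630 / 4.50 = 724 nm.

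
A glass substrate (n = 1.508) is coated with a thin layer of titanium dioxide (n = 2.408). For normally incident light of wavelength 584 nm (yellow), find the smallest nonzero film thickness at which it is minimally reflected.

Top surface (1.0 → 2.408): reflection off a higher-index medium gives a half-wave phase shift.
At the lower boundary (n = 2.408 to n = 1.508) the reflected ray undergoes no phase shift.
The two reflections differ by half a wavelength.
With one net inversion, destructive interference in reflection requires 2 n t = m λ.
Minimum nonzero at m = 1: t = λ / (2 n) = 584 / (2 × 2.408) = 121 nm.

121 nm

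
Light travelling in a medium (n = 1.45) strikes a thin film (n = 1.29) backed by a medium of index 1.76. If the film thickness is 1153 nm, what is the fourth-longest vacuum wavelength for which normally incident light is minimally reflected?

744 nm

Ray reflecting at the top interface goes from n = 1.45 toward n = 1.29: no phase shift.
Ray reflecting at the bottom interface goes from n = 1.29 toward n = 1.76: a half-wave phase shift.
Exactly one π shift → a net half-wave offset.
With one net inversion, destructive interference in reflection requires 2 n t = m λ.
λ = 2 n t / m. The fourth-longest wavelength is m = 4: λ = 2 × 1.29 × 1153 / 4.00 = 744 nm.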